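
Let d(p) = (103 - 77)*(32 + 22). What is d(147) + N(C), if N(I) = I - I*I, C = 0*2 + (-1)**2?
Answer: 1404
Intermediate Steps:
C = 1 (C = 0 + 1 = 1)
N(I) = I - I**2
d(p) = 1404 (d(p) = 26*54 = 1404)
d(147) + N(C) = 1404 + 1*(1 - 1*1) = 1404 + 1*(1 - 1) = 1404 + 1*0 = 1404 + 0 = 1404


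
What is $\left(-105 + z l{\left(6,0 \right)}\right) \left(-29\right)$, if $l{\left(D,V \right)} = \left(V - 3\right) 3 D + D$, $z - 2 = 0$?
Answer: $5829$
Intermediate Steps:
$z = 2$ ($z = 2 + 0 = 2$)
$l{\left(D,V \right)} = D + D \left(-9 + 3 V\right)$ ($l{\left(D,V \right)} = \left(-3 + V\right) 3 D + D = \left(-9 + 3 V\right) D + D = D \left(-9 + 3 V\right) + D = D + D \left(-9 + 3 V\right)$)
$\left(-105 + z l{\left(6,0 \right)}\right) \left(-29\right) = \left(-105 + 2 \cdot 6 \left(-8 + 3 \cdot 0\right)\right) \left(-29\right) = \left(-105 + 2 \cdot 6 \left(-8 + 0\right)\right) \left(-29\right) = \left(-105 + 2 \cdot 6 \left(-8\right)\right) \left(-29\right) = \left(-105 + 2 \left(-48\right)\right) \left(-29\right) = \left(-105 - 96\right) \left(-29\right) = \left(-201\right) \left(-29\right) = 5829$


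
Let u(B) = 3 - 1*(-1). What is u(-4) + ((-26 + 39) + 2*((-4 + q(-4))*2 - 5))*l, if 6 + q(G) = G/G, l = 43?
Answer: -1415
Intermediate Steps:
q(G) = -5 (q(G) = -6 + G/G = -6 + 1 = -5)
u(B) = 4 (u(B) = 3 + 1 = 4)
u(-4) + ((-26 + 39) + 2*((-4 + q(-4))*2 - 5))*l = 4 + ((-26 + 39) + 2*((-4 - 5)*2 - 5))*43 = 4 + (13 + 2*(-9*2 - 5))*43 = 4 + (13 + 2*(-18 - 5))*43 = 4 + (13 + 2*(-23))*43 = 4 + (13 - 46)*43 = 4 - 33*43 = 4 - 1419 = -1415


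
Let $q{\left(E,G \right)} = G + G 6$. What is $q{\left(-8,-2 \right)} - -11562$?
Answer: $11548$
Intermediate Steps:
$q{\left(E,G \right)} = 7 G$ ($q{\left(E,G \right)} = G + 6 G = 7 G$)
$q{\left(-8,-2 \right)} - -11562 = 7 \left(-2\right) - -11562 = -14 + 11562 = 11548$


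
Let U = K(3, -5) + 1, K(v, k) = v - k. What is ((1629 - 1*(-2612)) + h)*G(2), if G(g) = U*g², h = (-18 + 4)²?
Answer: 159732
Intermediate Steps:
U = 9 (U = (3 - 1*(-5)) + 1 = (3 + 5) + 1 = 8 + 1 = 9)
h = 196 (h = (-14)² = 196)
G(g) = 9*g²
((1629 - 1*(-2612)) + h)*G(2) = ((1629 - 1*(-2612)) + 196)*(9*2²) = ((1629 + 2612) + 196)*(9*4) = (4241 + 196)*36 = 4437*36 = 159732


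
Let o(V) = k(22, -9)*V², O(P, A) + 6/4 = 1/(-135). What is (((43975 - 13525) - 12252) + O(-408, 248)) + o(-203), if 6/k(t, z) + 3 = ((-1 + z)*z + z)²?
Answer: 5381093359/295110 ≈ 18234.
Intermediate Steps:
k(t, z) = 6/(-3 + (z + z*(-1 + z))²) (k(t, z) = 6/(-3 + ((-1 + z)*z + z)²) = 6/(-3 + (z*(-1 + z) + z)²) = 6/(-3 + (z + z*(-1 + z))²))
O(P, A) = -407/270 (O(P, A) = -3/2 + 1/(-135) = -3/2 - 1/135 = -407/270)
o(V) = V²/1093 (o(V) = (6/(-3 + (-9)⁴))*V² = (6/(-3 + 6561))*V² = (6/6558)*V² = (6*(1/6558))*V² = V²/1093)
(((43975 - 13525) - 12252) + O(-408, 248)) + o(-203) = (((43975 - 13525) - 12252) - 407/270) + (1/1093)*(-203)² = ((30450 - 12252) - 407/270) + (1/1093)*41209 = (18198 - 407/270) + 41209/1093 = 4913053/270 + 41209/1093 = 5381093359/295110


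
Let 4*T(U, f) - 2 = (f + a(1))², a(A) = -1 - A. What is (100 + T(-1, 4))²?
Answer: 41209/4 ≈ 10302.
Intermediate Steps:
T(U, f) = ½ + (-2 + f)²/4 (T(U, f) = ½ + (f + (-1 - 1*1))²/4 = ½ + (f + (-1 - 1))²/4 = ½ + (f - 2)²/4 = ½ + (-2 + f)²/4)
(100 + T(-1, 4))² = (100 + (½ + (-2 + 4)²/4))² = (100 + (½ + (¼)*2²))² = (100 + (½ + (¼)*4))² = (100 + (½ + 1))² = (100 + 3/2)² = (203/2)² = 41209/4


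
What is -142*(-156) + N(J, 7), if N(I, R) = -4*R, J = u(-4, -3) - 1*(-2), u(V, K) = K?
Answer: 22124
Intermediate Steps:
J = -1 (J = -3 - 1*(-2) = -3 + 2 = -1)
-142*(-156) + N(J, 7) = -142*(-156) - 4*7 = 22152 - 28 = 22124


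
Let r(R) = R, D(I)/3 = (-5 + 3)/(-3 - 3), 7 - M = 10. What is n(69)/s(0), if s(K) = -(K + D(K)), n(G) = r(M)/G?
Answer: 1/23 ≈ 0.043478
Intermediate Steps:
M = -3 (M = 7 - 1*10 = 7 - 10 = -3)
D(I) = 1 (D(I) = 3*((-5 + 3)/(-3 - 3)) = 3*(-2/(-6)) = 3*(-2*(-1/6)) = 3*(1/3) = 1)
n(G) = -3/G
s(K) = -1 - K (s(K) = -(K + 1) = -(1 + K) = -1 - K)
n(69)/s(0) = (-3/69)/(-1 - 1*0) = (-3*1/69)/(-1 + 0) = -1/23/(-1) = -1/23*(-1) = 1/23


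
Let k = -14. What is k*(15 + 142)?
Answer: -2198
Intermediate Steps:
k*(15 + 142) = -14*(15 + 142) = -14*157 = -2198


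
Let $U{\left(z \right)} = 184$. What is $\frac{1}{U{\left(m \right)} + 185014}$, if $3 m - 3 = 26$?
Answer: $\frac{1}{185198} \approx 5.3996 \cdot 10^{-6}$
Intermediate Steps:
$m = \frac{29}{3}$ ($m = 1 + \frac{1}{3} \cdot 26 = 1 + \frac{26}{3} = \frac{29}{3} \approx 9.6667$)
$\frac{1}{U{\left(m \right)} + 185014} = \frac{1}{184 + 185014} = \frac{1}{185198}$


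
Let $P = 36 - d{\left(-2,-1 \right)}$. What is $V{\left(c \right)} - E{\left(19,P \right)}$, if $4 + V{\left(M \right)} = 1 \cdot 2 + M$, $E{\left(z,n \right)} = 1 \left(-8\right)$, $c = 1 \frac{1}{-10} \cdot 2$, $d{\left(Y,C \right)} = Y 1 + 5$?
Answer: $\frac{29}{5} \approx 5.8$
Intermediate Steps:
$d{\left(Y,C \right)} = 5 + Y$ ($d{\left(Y,C \right)} = Y + 5 = 5 + Y$)
$P = 33$ ($P = 36 - \left(5 - 2\right) = 36 - 3 = 33$)
$c = - \frac{1}{5}$ ($c = 1 \left(- \frac{1}{10}\right) 2 = \left(- \frac{1}{10}\right) 2 = - \frac{1}{5} \approx -0.2$)
$E{\left(z,n \right)} = -8$
$V{\left(M \right)} = -2 + M$ ($V{\left(M \right)} = -4 + \left(1 \cdot 2 + M\right) = -4 + \left(2 + M\right) = -2 + M$)
$V{\left(c \right)} - E{\left(19,P \right)} = \left(-2 - \frac{1}{5}\right) - -8 = - \frac{11}{5} + 8 = \frac{29}{5}$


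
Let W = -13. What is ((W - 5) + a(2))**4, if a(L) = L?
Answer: 65536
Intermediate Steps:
((W - 5) + a(2))**4 = ((-13 - 5) + 2)**4 = (-18 + 2)**4 = (-16)**4 = 65536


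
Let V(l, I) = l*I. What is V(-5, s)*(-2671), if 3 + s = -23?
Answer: -347230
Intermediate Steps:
s = -26 (s = -3 - 23 = -26)
V(l, I) = I*l
V(-5, s)*(-2671) = -26*(-5)*(-2671) = 130*(-2671) = -347230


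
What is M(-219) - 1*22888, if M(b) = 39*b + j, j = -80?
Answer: -31509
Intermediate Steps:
M(b) = -80 + 39*b (M(b) = 39*b - 80 = -80 + 39*b)
M(-219) - 1*22888 = (-80 + 39*(-219)) - 1*22888 = (-80 - 8541) - 22888 = -8621 - 22888 = -31509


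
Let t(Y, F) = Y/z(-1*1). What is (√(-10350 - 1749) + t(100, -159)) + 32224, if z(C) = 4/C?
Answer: 32199 + I*√12099 ≈ 32199.0 + 110.0*I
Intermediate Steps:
t(Y, F) = -Y/4 (t(Y, F) = Y/((4/((-1*1)))) = Y/((4/(-1))) = Y/((4*(-1))) = Y/(-4) = Y*(-¼) = -Y/4)
(√(-10350 - 1749) + t(100, -159)) + 32224 = (√(-10350 - 1749) - ¼*100) + 32224 = (√(-12099) - 25) + 32224 = (I*√12099 - 25) + 32224 = (-25 + I*√12099) + 32224 = 32199 + I*√12099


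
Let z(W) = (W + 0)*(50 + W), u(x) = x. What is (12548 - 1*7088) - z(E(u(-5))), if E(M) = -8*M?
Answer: 1860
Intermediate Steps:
z(W) = W*(50 + W)
(12548 - 1*7088) - z(E(u(-5))) = (12548 - 1*7088) - (-8*(-5))*(50 - 8*(-5)) = (12548 - 7088) - 40*(50 + 40) = 5460 - 40*90 = 5460 - 1*3600 = 5460 - 3600 = 1860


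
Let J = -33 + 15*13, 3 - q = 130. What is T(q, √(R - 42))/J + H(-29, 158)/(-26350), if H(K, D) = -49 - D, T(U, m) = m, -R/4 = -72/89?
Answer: 207/26350 + 5*I*√12282/14418 ≈ 0.0078558 + 0.038433*I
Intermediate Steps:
R = 288/89 (R = -(-288)/89 = -4*(-72/89) = 288/89 ≈ 3.2360)
q = -127 (q = 3 - 1*130 = 3 - 130 = -127)
J = 162 (J = -33 + 195 = 162)
T(q, √(R - 42))/J + H(-29, 158)/(-26350) = √(288/89 - 42)/162 + (-49 - 1*158)/(-26350) = √(-3450/89)*(1/162) + (-49 - 158)*(-1/26350) = (5*I*√12282/89)*(1/162) - 207*(-1/26350) = 5*I*√12282/14418 + 207/26350 = 207/26350 + 5*I*√12282/14418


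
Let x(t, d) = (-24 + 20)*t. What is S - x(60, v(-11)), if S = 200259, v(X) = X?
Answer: 200499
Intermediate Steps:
x(t, d) = -4*t
S - x(60, v(-11)) = 200259 - (-4)*60 = 200259 - 1*(-240) = 200259 + 240 = 200499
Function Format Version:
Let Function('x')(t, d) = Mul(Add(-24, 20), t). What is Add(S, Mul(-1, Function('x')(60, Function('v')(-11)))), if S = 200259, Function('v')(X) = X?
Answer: 200499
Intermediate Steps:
Function('x')(t, d) = Mul(-4, t)
Add(S, Mul(-1, Function('x')(60, Function('v')(-11)))) = Add(200259, Mul(-1, Mul(-4, 60))) = Add(200259, Mul(-1, -240)) = Add(200259, 240) = 200499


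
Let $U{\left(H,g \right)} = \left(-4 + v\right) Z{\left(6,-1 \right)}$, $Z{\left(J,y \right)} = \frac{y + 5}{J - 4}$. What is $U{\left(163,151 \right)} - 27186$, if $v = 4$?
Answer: $-27186$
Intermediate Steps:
$Z{\left(J,y \right)} = \frac{5 + y}{-4 + J}$
$U{\left(H,g \right)} = 0$ ($U{\left(H,g \right)} = \left(-4 + 4\right) \frac{5 - 1}{-4 + 6} = 0 \cdot \frac{1}{2} \cdot 4 = 0 \cdot 2 = 0$)
$U{\left(163,151 \right)} - 27186 = 0 - 27186 = -27186$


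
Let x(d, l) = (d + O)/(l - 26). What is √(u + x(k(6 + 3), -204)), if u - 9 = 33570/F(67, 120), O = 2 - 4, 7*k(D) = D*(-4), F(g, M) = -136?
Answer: I*√7125815081/5474 ≈ 15.421*I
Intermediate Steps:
k(D) = -4*D/7 (k(D) = (D*(-4))/7 = (-4*D)/7 = -4*D/7)
O = -2
x(d, l) = (-2 + d)/(-26 + l) (x(d, l) = (d - 2)/(l - 26) = (-2 + d)/(-26 + l))
u = -16173/68 (u = 9 + 33570/(-136) = 9 + 33570*(-1/136) = 9 - 16785/68 = -16173/68 ≈ -237.84)
√(u + x(k(6 + 3), -204)) = √(-16173/68 + (-2 - 4*(6 + 3)/7)/(-26 - 204)) = √(-16173/68 + (-2 - 4/7*9)/(-230)) = √(-16173/68 - (-2 - 36/7)/230) = √(-16173/68 - 1/230*(-50/7)) = √(-16173/68 + 5/161) = √(-2603513/10948) = I*√7125815081/5474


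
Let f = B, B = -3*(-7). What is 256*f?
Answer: 5376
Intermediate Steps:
B = 21
f = 21
256*f = 256*21 = 5376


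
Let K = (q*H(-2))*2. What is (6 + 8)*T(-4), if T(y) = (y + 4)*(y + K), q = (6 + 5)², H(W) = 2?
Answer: 0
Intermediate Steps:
q = 121 (q = 11² = 121)
K = 484 (K = (121*2)*2 = 242*2 = 484)
T(y) = (4 + y)*(484 + y) (T(y) = (y + 4)*(y + 484) = (4 + y)*(484 + y))
(6 + 8)*T(-4) = (6 + 8)*(1936 + (-4)² + 488*(-4)) = 14*(1936 + 16 - 1952) = 14*0 = 0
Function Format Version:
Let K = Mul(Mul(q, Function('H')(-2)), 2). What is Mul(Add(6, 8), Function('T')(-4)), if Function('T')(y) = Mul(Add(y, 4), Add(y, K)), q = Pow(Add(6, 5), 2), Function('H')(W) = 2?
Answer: 0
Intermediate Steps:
q = 121 (q = Pow(11, 2) = 121)
K = 484 (K = Mul(Mul(121, 2), 2) = Mul(242, 2) = 484)
Function('T')(y) = Mul(Add(4, y), Add(484, y)) (Function('T')(y) = Mul(Add(y, 4), Add(y, 484)) = Mul(Add(4, y), Add(484, y)))
Mul(Add(6, 8), Function('T')(-4)) = Mul(Add(6, 8), Add(1936, Pow(-4, 2), Mul(488, -4))) = Mul(14, Add(1936, 16, -1952)) = Mul(14, 0) = 0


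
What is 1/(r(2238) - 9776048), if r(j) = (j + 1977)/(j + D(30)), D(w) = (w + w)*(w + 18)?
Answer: -1706/16677936483 ≈ -1.0229e-7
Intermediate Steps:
D(w) = 2*w*(18 + w) (D(w) = (2*w)*(18 + w) = 2*w*(18 + w))
r(j) = (1977 + j)/(2880 + j) (r(j) = (j + 1977)/(j + 2*30*(18 + 30)) = (1977 + j)/(j + 2*30*48) = (1977 + j)/(j + 2880) = (1977 + j)/(2880 + j))
1/(r(2238) - 9776048) = 1/((1977 + 2238)/(2880 + 2238) - 9776048) = 1/(4215/5118 - 9776048) = 1/((1/5118)*4215 - 9776048) = 1/(1405/1706 - 9776048) = 1/(-16677936483/1706) = -1706/16677936483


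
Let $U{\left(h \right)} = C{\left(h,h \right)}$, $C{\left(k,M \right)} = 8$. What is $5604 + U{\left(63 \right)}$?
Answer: $5612$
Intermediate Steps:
$U{\left(h \right)} = 8$
$5604 + U{\left(63 \right)} = 5604 + 8 = 5612$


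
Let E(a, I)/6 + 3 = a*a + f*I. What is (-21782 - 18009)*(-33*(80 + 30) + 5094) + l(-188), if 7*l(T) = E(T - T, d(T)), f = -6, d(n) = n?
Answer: -407771418/7 ≈ -5.8253e+7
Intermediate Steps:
E(a, I) = -18 - 36*I + 6*a² (E(a, I) = -18 + 6*(a*a - 6*I) = -18 + 6*(a² - 6*I) = -18 + (-36*I + 6*a²) = -18 - 36*I + 6*a²)
l(T) = -18/7 - 36*T/7 (l(T) = (-18 - 36*T + 6*(T - T)²)/7 = (-18 - 36*T + 6*0²)/7 = (-18 - 36*T + 6*0)/7 = (-18 - 36*T + 0)/7 = (-18 - 36*T)/7 = -18/7 - 36*T/7)
(-21782 - 18009)*(-33*(80 + 30) + 5094) + l(-188) = (-21782 - 18009)*(-33*(80 + 30) + 5094) + (-18/7 - 36/7*(-188)) = -39791*(-33*110 + 5094) + (-18/7 + 6768/7) = -39791*(-3630 + 5094) + 6750/7 = -39791*1464 + 6750/7 = -58254024 + 6750/7 = -407771418/7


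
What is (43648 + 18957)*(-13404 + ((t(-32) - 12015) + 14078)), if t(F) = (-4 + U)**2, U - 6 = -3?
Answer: -709940700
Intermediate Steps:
U = 3 (U = 6 - 3 = 3)
t(F) = 1 (t(F) = (-4 + 3)**2 = (-1)**2 = 1)
(43648 + 18957)*(-13404 + ((t(-32) - 12015) + 14078)) = (43648 + 18957)*(-13404 + ((1 - 12015) + 14078)) = 62605*(-13404 + (-12014 + 14078)) = 62605*(-13404 + 2064) = 62605*(-11340) = -709940700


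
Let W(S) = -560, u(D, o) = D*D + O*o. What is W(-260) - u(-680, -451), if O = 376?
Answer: -293384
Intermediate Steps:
u(D, o) = D² + 376*o (u(D, o) = D*D + 376*o = D² + 376*o)
W(-260) - u(-680, -451) = -560 - ((-680)² + 376*(-451)) = -560 - (462400 - 169576) = -560 - 1*292824 = -560 - 292824 = -293384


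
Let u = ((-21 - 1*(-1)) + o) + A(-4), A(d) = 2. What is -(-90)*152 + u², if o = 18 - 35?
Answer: 14905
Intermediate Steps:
o = -17
u = -35 (u = ((-21 - 1*(-1)) - 17) + 2 = ((-21 + 1) - 17) + 2 = (-20 - 17) + 2 = -37 + 2 = -35)
-(-90)*152 + u² = -(-90)*152 + (-35)² = -18*(-760) + 1225 = 13680 + 1225 = 14905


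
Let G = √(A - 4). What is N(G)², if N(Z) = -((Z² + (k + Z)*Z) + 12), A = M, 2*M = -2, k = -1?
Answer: (2 - I*√5)² ≈ -1.0 - 8.9443*I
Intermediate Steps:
M = -1 (M = (½)*(-2) = -1)
A = -1
G = I*√5 (G = √(-1 - 4) = √(-5) = I*√5 ≈ 2.2361*I)
N(Z) = -12 - Z² - Z*(-1 + Z) (N(Z) = -((Z² + (-1 + Z)*Z) + 12) = -((Z² + Z*(-1 + Z)) + 12) = -(12 + Z² + Z*(-1 + Z)) = -12 - Z² - Z*(-1 + Z))
N(G)² = (-12 + I*√5 - 2*(I*√5)²)² = (-12 + I*√5 - 2*(-5))² = (-12 + I*√5 + 10)² = (-2 + I*√5)²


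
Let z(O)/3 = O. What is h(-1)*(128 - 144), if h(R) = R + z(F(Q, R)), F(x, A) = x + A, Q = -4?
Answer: 256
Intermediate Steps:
F(x, A) = A + x
z(O) = 3*O
h(R) = -12 + 4*R (h(R) = R + 3*(R - 4) = R + 3*(-4 + R) = R + (-12 + 3*R) = -12 + 4*R)
h(-1)*(128 - 144) = (-12 + 4*(-1))*(128 - 144) = (-12 - 4)*(-16) = -16*(-16) = 256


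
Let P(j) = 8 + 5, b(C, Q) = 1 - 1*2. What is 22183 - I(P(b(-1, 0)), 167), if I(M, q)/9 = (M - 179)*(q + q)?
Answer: 521179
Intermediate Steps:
b(C, Q) = -1 (b(C, Q) = 1 - 2 = -1)
P(j) = 13
I(M, q) = 18*q*(-179 + M) (I(M, q) = 9*((M - 179)*(q + q)) = 9*((-179 + M)*(2*q)) = 9*(2*q*(-179 + M)) = 18*q*(-179 + M))
22183 - I(P(b(-1, 0)), 167) = 22183 - 18*167*(-179 + 13) = 22183 - 18*167*(-166) = 22183 - 1*(-498996) = 22183 + 498996 = 521179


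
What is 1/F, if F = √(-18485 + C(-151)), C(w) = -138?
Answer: -I*√18623/18623 ≈ -0.0073278*I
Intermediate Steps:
F = I*√18623 (F = √(-18485 - 138) = √(-18623) = I*√18623 ≈ 136.47*I)
1/F = 1/(I*√18623) = -I*√18623/18623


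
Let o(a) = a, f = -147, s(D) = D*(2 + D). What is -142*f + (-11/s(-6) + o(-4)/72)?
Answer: 1502891/72 ≈ 20874.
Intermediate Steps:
-142*f + (-11/s(-6) + o(-4)/72) = -142*(-147) + (-11*(-1/(6*(2 - 6))) - 4/72) = 20874 + (-11/((-6*(-4))) - 4*1/72) = 20874 + (-11/24 - 1/18) = 20874 - 37/72 = 1502891/72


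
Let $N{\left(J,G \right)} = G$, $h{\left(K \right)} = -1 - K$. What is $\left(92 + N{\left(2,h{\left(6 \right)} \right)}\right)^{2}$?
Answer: $7225$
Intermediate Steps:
$\left(92 + N{\left(2,h{\left(6 \right)} \right)}\right)^{2} = \left(92 - 7\right)^{2} = 85^{2} = 7225$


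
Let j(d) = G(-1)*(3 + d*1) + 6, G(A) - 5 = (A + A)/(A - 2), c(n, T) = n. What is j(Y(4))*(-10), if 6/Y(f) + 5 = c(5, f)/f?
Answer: -418/3 ≈ -139.33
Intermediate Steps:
G(A) = 5 + 2*A/(-2 + A) (G(A) = 5 + (A + A)/(A - 2) = 5 + (2*A)/(-2 + A) = 5 + 2*A/(-2 + A))
Y(f) = 6/(-5 + 5/f)
j(d) = 23 + 17*d/3 (j(d) = ((-10 + 7*(-1))/(-2 - 1))*(3 + d*1) + 6 = ((-10 - 7)/(-3))*(3 + d) + 6 = (-⅓*(-17))*(3 + d) + 6 = 17*(3 + d)/3 + 6 = (17 + 17*d/3) + 6 = 23 + 17*d/3)
j(Y(4))*(-10) = (23 + 17*(-6*4/(-5 + 5*4))/3)*(-10) = (23 + 17*(-6*4/(-5 + 20))/3)*(-10) = (23 + 17*(-6*4/15)/3)*(-10) = (23 + 17*(-6*4*1/15)/3)*(-10) = (23 + (17/3)*(-8/5))*(-10) = (23 - 136/15)*(-10) = (209/15)*(-10) = -418/3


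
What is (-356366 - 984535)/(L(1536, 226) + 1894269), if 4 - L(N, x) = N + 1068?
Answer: -1340901/1891669 ≈ -0.70885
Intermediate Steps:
L(N, x) = -1064 - N (L(N, x) = 4 - (N + 1068) = 4 - (1068 + N) = 4 + (-1068 - N) = -1064 - N)
(-356366 - 984535)/(L(1536, 226) + 1894269) = (-356366 - 984535)/((-1064 - 1*1536) + 1894269) = -1340901/((-1064 - 1536) + 1894269) = -1340901/(-2600 + 1894269) = -1340901/1891669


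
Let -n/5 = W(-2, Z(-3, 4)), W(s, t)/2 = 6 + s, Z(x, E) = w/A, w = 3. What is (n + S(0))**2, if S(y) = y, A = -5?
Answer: 1600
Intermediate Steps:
Z(x, E) = -3/5 (Z(x, E) = 3/(-5) = 3*(-1/5) = -3/5)
W(s, t) = 12 + 2*s (W(s, t) = 2*(6 + s) = 12 + 2*s)
n = -40 (n = -5*(12 + 2*(-2)) = -5*(12 - 4) = -5*8 = -40)
(n + S(0))**2 = (-40 + 0)**2 = (-40)**2 = 1600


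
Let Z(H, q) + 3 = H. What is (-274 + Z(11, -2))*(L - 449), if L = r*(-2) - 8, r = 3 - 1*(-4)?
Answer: 125286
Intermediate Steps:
r = 7 (r = 3 + 4 = 7)
Z(H, q) = -3 + H
L = -22 (L = 7*(-2) - 8 = -14 - 8 = -22)
(-274 + Z(11, -2))*(L - 449) = (-274 + (-3 + 11))*(-22 - 449) = (-274 + 8)*(-471) = -266*(-471) = 125286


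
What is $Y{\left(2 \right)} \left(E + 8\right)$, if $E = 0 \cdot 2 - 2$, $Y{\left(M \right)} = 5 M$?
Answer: $60$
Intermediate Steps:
$E = -2$ ($E = 0 - 2 = -2$)
$Y{\left(2 \right)} \left(E + 8\right) = 5 \cdot 2 \left(-2 + 8\right) = 10 \cdot 6 = 60$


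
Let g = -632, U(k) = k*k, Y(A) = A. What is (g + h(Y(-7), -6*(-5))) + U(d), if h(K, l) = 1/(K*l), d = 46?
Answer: 311639/210 ≈ 1484.0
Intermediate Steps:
h(K, l) = 1/(K*l)
U(k) = k²
(g + h(Y(-7), -6*(-5))) + U(d) = (-632 + 1/((-7)*((-6*(-5))))) + 46² = (-632 - ⅐/30) + 2116 = (-632 - ⅐*1/30) + 2116 = (-632 - 1/210) + 2116 = -132721/210 + 2116 = 311639/210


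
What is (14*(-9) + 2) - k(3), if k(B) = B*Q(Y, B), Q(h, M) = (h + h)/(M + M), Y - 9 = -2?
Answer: -131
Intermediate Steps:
Y = 7 (Y = 9 - 2 = 7)
Q(h, M) = h/M (Q(h, M) = (2*h)/((2*M)) = (2*h)*(1/(2*M)) = h/M)
k(B) = 7 (k(B) = B*(7/B) = 7)
(14*(-9) + 2) - k(3) = (14*(-9) + 2) - 1*7 = (-126 + 2) - 7 = -124 - 7 = -131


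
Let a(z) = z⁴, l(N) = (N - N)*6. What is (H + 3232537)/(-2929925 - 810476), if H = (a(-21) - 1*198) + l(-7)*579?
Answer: -3426820/3740401 ≈ -0.91616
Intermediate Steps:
l(N) = 0 (l(N) = 0*6 = 0)
H = 194283 (H = ((-21)⁴ - 1*198) + 0*579 = (194481 - 198) + 0 = 194283 + 0 = 194283)
(H + 3232537)/(-2929925 - 810476) = (194283 + 3232537)/(-2929925 - 810476) = 3426820/(-3740401) = 3426820*(-1/3740401) = -3426820/3740401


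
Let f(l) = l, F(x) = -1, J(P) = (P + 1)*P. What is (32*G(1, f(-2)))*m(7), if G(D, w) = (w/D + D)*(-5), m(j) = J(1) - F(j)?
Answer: 480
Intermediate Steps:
J(P) = P*(1 + P) (J(P) = (1 + P)*P = P*(1 + P))
m(j) = 3 (m(j) = 1*(1 + 1) - 1*(-1) = 1*2 + 1 = 2 + 1 = 3)
G(D, w) = -5*D - 5*w/D (G(D, w) = (D + w/D)*(-5) = -5*D - 5*w/D)
(32*G(1, f(-2)))*m(7) = (32*(-5*1 - 5*(-2)/1))*3 = (32*(-5 - 5*(-2)*1))*3 = (32*(-5 + 10))*3 = (32*5)*3 = 160*3 = 480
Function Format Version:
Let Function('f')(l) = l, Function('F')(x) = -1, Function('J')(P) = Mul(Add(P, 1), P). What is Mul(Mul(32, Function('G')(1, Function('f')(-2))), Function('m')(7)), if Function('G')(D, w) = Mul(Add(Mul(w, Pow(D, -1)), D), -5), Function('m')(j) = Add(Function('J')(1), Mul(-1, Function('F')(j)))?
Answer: 480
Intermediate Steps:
Function('J')(P) = Mul(P, Add(1, P)) (Function('J')(P) = Mul(Add(1, P), P) = Mul(P, Add(1, P)))
Function('m')(j) = 3 (Function('m')(j) = Add(Mul(1, Add(1, 1)), Mul(-1, -1)) = Add(Mul(1, 2), 1) = Add(2, 1) = 3)
Function('G')(D, w) = Add(Mul(-5, D), Mul(-5, w, Pow(D, -1))) (Function('G')(D, w) = Mul(Add(D, Mul(w, Pow(D, -1))), -5) = Add(Mul(-5, D), Mul(-5, w, Pow(D, -1))))
Mul(Mul(32, Function('G')(1, Function('f')(-2))), Function('m')(7)) = Mul(Mul(32, Add(Mul(-5, 1), Mul(-5, -2, Pow(1, -1)))), 3) = Mul(Mul(32, Add(-5, Mul(-5, -2, 1))), 3) = Mul(Mul(32, Add(-5, 10)), 3) = Mul(Mul(32, 5), 3) = Mul(160, 3) = 480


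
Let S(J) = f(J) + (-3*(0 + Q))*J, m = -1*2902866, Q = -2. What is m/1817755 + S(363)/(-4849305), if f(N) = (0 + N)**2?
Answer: -954691029141/587656560685 ≈ -1.6246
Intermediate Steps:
f(N) = N**2
m = -2902866
S(J) = J**2 + 6*J (S(J) = J**2 + (-3*(0 - 2))*J = J**2 + (-3*(-2))*J = J**2 + 6*J)
m/1817755 + S(363)/(-4849305) = -2902866/1817755 + (363*(6 + 363))/(-4849305) = -2902866*1/1817755 + (363*369)*(-1/4849305) = -2902866/1817755 + 133947*(-1/4849305) = -2902866/1817755 - 44649/1616435 = -954691029141/587656560685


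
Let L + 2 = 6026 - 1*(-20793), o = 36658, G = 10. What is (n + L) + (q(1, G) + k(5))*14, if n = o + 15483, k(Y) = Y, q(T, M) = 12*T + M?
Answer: 79336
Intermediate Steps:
q(T, M) = M + 12*T
L = 26817 (L = -2 + (6026 - 1*(-20793)) = -2 + (6026 + 20793) = -2 + 26819 = 26817)
n = 52141 (n = 36658 + 15483 = 52141)
(n + L) + (q(1, G) + k(5))*14 = (52141 + 26817) + ((10 + 12*1) + 5)*14 = 78958 + ((10 + 12) + 5)*14 = 78958 + (22 + 5)*14 = 78958 + 27*14 = 78958 + 378 = 79336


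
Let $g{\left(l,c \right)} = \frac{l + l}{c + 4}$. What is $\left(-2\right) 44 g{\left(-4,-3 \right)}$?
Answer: $704$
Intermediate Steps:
$g{\left(l,c \right)} = \frac{2 l}{4 + c}$
$\left(-2\right) 44 g{\left(-4,-3 \right)} = \left(-2\right) 44 \cdot 2 \left(-4\right) \frac{1}{4 - 3} = - 88 \cdot 2 \left(-4\right) 1^{-1} = - 88 \cdot 2 \left(-4\right) 1 = \left(-88\right) \left(-8\right) = 704$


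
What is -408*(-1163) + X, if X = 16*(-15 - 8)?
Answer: 474136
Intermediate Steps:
X = -368 (X = 16*(-23) = -368)
-408*(-1163) + X = -408*(-1163) - 368 = 474504 - 368 = 474136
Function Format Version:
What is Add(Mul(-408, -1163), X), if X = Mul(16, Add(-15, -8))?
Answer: 474136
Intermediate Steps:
X = -368 (X = Mul(16, -23) = -368)
Add(Mul(-408, -1163), X) = Add(Mul(-408, -1163), -368) = Add(474504, -368) = 474136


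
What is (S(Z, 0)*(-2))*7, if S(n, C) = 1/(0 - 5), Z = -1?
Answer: 14/5 ≈ 2.8000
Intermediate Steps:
S(n, C) = -⅕ (S(n, C) = 1/(-5) = -⅕)
(S(Z, 0)*(-2))*7 = -⅕*(-2)*7 = (⅖)*7 = 14/5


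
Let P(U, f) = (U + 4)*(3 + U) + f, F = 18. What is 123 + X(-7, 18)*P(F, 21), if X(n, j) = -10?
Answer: -4707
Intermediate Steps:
P(U, f) = f + (3 + U)*(4 + U) (P(U, f) = (4 + U)*(3 + U) + f = (3 + U)*(4 + U) + f = f + (3 + U)*(4 + U))
123 + X(-7, 18)*P(F, 21) = 123 - 10*(12 + 21 + 18² + 7*18) = 123 - 10*(12 + 21 + 324 + 126) = 123 - 10*483 = 123 - 4830 = -4707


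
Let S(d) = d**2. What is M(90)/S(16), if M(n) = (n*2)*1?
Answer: 45/64 ≈ 0.70313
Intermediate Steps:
M(n) = 2*n (M(n) = (2*n)*1 = 2*n)
M(90)/S(16) = (2*90)/(16**2) = 180/256 = 180*(1/256) = 45/64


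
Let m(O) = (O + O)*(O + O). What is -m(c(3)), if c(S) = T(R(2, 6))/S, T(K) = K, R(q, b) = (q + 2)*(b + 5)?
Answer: -7744/9 ≈ -860.44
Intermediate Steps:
R(q, b) = (2 + q)*(5 + b)
c(S) = 44/S (c(S) = (10 + 2*6 + 5*2 + 6*2)/S = (10 + 12 + 10 + 12)/S = 44/S)
m(O) = 4*O**2 (m(O) = (2*O)*(2*O) = 4*O**2)
-m(c(3)) = -4*(44/3)**2 = -4*1936/9 = -1*7744/9 = -7744/9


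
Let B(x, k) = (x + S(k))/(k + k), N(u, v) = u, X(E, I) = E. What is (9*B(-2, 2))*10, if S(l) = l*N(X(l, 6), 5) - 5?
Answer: -135/2 ≈ -67.500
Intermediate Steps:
S(l) = -5 + l**2 (S(l) = l*l - 5 = l**2 - 5 = -5 + l**2)
B(x, k) = (-5 + x + k**2)/(2*k) (B(x, k) = (x + (-5 + k**2))/(k + k) = (-5 + x + k**2)/((2*k)) = (-5 + x + k**2)*(1/(2*k)) = (-5 + x + k**2)/(2*k))
(9*B(-2, 2))*10 = (9*((1/2)*(-5 - 2 + 2**2)/2))*10 = (9*((1/2)*(1/2)*(-5 - 2 + 4)))*10 = (9*((1/2)*(1/2)*(-3)))*10 = (9*(-3/4))*10 = -27/4*10 = -135/2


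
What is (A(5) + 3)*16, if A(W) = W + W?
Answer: 208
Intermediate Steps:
A(W) = 2*W
(A(5) + 3)*16 = (2*5 + 3)*16 = (10 + 3)*16 = 13*16 = 208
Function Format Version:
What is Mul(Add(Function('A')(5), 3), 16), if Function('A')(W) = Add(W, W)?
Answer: 208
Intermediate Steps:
Function('A')(W) = Mul(2, W)
Mul(Add(Function('A')(5), 3), 16) = Mul(Add(Mul(2, 5), 3), 16) = Mul(Add(10, 3), 16) = Mul(13, 16) = 208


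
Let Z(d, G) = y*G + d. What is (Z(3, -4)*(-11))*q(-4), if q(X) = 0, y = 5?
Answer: 0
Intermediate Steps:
Z(d, G) = d + 5*G (Z(d, G) = 5*G + d = d + 5*G)
(Z(3, -4)*(-11))*q(-4) = ((3 + 5*(-4))*(-11))*0 = ((3 - 20)*(-11))*0 = -17*(-11)*0 = 187*0 = 0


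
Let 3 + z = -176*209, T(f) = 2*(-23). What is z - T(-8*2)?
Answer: -36741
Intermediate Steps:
T(f) = -46
z = -36787 (z = -3 - 176*209 = -3 - 36784 = -36787)
z - T(-8*2) = -36787 - 1*(-46) = -36787 + 46 = -36741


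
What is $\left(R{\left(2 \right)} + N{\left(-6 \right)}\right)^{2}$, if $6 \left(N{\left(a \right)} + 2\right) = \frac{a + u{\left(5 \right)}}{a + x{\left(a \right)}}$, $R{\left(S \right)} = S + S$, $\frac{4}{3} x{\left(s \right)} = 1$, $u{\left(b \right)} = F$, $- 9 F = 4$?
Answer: $\frac{1562500}{321489} \approx 4.8602$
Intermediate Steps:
$F = - \frac{4}{9}$ ($F = \left(- \frac{1}{9}\right) 4 = - \frac{4}{9} \approx -0.44444$)
$u{\left(b \right)} = - \frac{4}{9}$
$x{\left(s \right)} = \frac{3}{4}$ ($x{\left(s \right)} = \frac{3}{4} \cdot 1 = \frac{3}{4}$)
$R{\left(S \right)} = 2 S$
$N{\left(a \right)} = -2 + \frac{- \frac{4}{9} + a}{6 \left(\frac{3}{4} + a\right)}$ ($N{\left(a \right)} = -2 + \frac{\left(a - \frac{4}{9}\right) \frac{1}{a + \frac{3}{4}}}{6} = -2 + \frac{\left(- \frac{4}{9} + a\right) \frac{1}{\frac{3}{4} + a}}{6} = -2 + \frac{\frac{1}{\frac{3}{4} + a} \left(- \frac{4}{9} + a\right)}{6} = -2 + \frac{- \frac{4}{9} + a}{6 \left(\frac{3}{4} + a\right)}$)
$\left(R{\left(2 \right)} + N{\left(-6 \right)}\right)^{2} = \left(2 \cdot 2 + \frac{2 \left(-85 - -594\right)}{27 \left(3 + 4 \left(-6\right)\right)}\right)^{2} = \left(4 + \frac{2 \left(-85 + 594\right)}{27 \left(3 - 24\right)}\right)^{2} = \left(4 + \frac{2}{27} \frac{1}{-21} \cdot 509\right)^{2} = \left(4 + \frac{2}{27} \left(- \frac{1}{21}\right) 509\right)^{2} = \left(4 - \frac{1018}{567}\right)^{2} = \left(\frac{1250}{567}\right)^{2} = \frac{1562500}{321489}$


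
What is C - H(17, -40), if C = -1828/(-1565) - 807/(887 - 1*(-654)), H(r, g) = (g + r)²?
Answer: -1274216792/2411665 ≈ -528.36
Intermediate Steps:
C = 1553993/2411665 (C = -1828*(-1/1565) - 807/(887 + 654) = 1828/1565 - 807/1541 = 1553993/2411665 ≈ 0.64437)
C - H(17, -40) = 1553993/2411665 - (-40 + 17)² = 1553993/2411665 - 1*(-23)² = 1553993/2411665 - 1*529 = 1553993/2411665 - 529 = -1274216792/2411665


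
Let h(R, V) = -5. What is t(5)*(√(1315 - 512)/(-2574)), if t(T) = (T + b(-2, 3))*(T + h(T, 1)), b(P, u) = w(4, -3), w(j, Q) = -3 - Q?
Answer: 0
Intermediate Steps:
b(P, u) = 0 (b(P, u) = -3 - 1*(-3) = -3 + 3 = 0)
t(T) = T*(-5 + T) (t(T) = (T + 0)*(T - 5) = T*(-5 + T))
t(5)*(√(1315 - 512)/(-2574)) = (5*(-5 + 5))*(√(1315 - 512)/(-2574)) = (5*0)*(√803*(-1/2574)) = 0*(-√803/2574) = 0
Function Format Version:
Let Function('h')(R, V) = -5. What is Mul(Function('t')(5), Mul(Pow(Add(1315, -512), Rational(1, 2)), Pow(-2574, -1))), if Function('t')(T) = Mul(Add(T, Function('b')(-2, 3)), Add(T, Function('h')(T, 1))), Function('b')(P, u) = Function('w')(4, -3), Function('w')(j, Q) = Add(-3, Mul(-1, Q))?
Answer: 0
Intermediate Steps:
Function('b')(P, u) = 0 (Function('b')(P, u) = Add(-3, Mul(-1, -3)) = Add(-3, 3) = 0)
Function('t')(T) = Mul(T, Add(-5, T)) (Function('t')(T) = Mul(Add(T, 0), Add(T, -5)) = Mul(T, Add(-5, T)))
Mul(Function('t')(5), Mul(Pow(Add(1315, -512), Rational(1, 2)), Pow(-2574, -1))) = Mul(Mul(5, Add(-5, 5)), Mul(Pow(Add(1315, -512), Rational(1, 2)), Pow(-2574, -1))) = Mul(Mul(5, 0), Mul(Pow(803, Rational(1, 2)), Rational(-1, 2574))) = Mul(0, Mul(Rational(-1, 2574), Pow(803, Rational(1, 2)))) = 0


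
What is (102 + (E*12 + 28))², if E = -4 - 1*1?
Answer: 4900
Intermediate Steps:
E = -5 (E = -4 - 1 = -5)
(102 + (E*12 + 28))² = (102 + (-5*12 + 28))² = (102 + (-60 + 28))² = (102 - 32)² = 70² = 4900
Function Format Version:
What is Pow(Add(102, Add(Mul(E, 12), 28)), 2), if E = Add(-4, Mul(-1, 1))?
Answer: 4900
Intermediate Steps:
E = -5 (E = Add(-4, -1) = -5)
Pow(Add(102, Add(Mul(E, 12), 28)), 2) = Pow(Add(102, Add(Mul(-5, 12), 28)), 2) = Pow(Add(102, Add(-60, 28)), 2) = Pow(Add(102, -32), 2) = Pow(70, 2) = 4900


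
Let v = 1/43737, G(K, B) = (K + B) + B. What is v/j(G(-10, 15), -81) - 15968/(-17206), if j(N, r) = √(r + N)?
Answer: 7984/8603 - I*√61/2667957 ≈ 0.92805 - 2.9274e-6*I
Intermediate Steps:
G(K, B) = K + 2*B (G(K, B) = (B + K) + B = K + 2*B)
v = 1/43737 ≈ 2.2864e-5
j(N, r) = √(N + r)
v/j(G(-10, 15), -81) - 15968/(-17206) = 1/(43737*(√((-10 + 2*15) - 81))) - 15968/(-17206) = 1/(43737*(√((-10 + 30) - 81))) - 15968*(-1/17206) = 1/(43737*(√(20 - 81))) + 7984/8603 = 1/(43737*(√(-61))) + 7984/8603 = 1/(43737*((I*√61))) + 7984/8603 = (-I*√61/61)/43737 + 7984/8603 = -I*√61/2667957 + 7984/8603 = 7984/8603 - I*√61/2667957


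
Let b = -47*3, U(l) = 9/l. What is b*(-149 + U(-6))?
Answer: 42441/2 ≈ 21221.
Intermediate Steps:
b = -141
b*(-149 + U(-6)) = -141*(-149 + 9/(-6)) = -141*(-149 + 9*(-⅙)) = -141*(-149 - 3/2) = -141*(-301/2) = 42441/2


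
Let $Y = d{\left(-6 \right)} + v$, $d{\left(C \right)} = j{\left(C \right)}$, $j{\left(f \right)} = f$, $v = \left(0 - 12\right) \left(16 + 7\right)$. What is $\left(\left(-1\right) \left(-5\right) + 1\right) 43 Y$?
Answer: $-72756$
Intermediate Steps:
$v = -276$ ($v = \left(-12\right) 23 = -276$)
$d{\left(C \right)} = C$
$Y = -282$ ($Y = -6 - 276 = -282$)
$\left(\left(-1\right) \left(-5\right) + 1\right) 43 Y = \left(\left(-1\right) \left(-5\right) + 1\right) 43 \left(-282\right) = \left(5 + 1\right) 43 \left(-282\right) = 6 \cdot 43 \left(-282\right) = 258 \left(-282\right) = -72756$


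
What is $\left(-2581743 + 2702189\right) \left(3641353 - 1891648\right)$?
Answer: $210744968430$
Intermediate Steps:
$\left(-2581743 + 2702189\right) \left(3641353 - 1891648\right) = 120446 \cdot 1749705 = 210744968430$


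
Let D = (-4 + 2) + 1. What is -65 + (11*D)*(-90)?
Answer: 925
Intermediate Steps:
D = -1 (D = -2 + 1 = -1)
-65 + (11*D)*(-90) = -65 + (11*(-1))*(-90) = -65 - 11*(-90) = -65 + 990 = 925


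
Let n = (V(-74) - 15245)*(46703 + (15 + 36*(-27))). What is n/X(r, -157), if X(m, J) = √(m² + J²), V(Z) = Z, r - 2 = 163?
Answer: -350391487*√51874/25937 ≈ -3.0769e+6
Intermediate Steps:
r = 165 (r = 2 + 163 = 165)
X(m, J) = √(J² + m²)
n = -700782974 (n = (-74 - 15245)*(46703 + (15 + 36*(-27))) = -15319*(46703 + (15 - 972)) = -15319*(46703 - 957) = -15319*45746 = -700782974)
n/X(r, -157) = -700782974/√((-157)² + 165²) = -700782974/√(24649 + 27225) = -700782974*√51874/51874 = -350391487*√51874/25937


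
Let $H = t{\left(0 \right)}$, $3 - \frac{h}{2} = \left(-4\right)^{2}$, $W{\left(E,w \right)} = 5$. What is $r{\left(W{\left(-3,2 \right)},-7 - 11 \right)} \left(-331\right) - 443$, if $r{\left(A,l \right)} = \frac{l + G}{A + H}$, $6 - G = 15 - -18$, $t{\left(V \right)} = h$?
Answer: $- \frac{8066}{7} \approx -1152.3$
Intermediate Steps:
$h = -26$ ($h = 6 - 2 \left(-4\right)^{2} = 6 - 32 = -26$)
$t{\left(V \right)} = -26$
$H = -26$
$G = -27$ ($G = 6 - \left(15 - -18\right) = 6 - \left(15 + 18\right) = 6 - 33 = -27$)
$r{\left(A,l \right)} = \frac{-27 + l}{-26 + A}$ ($r{\left(A,l \right)} = \frac{l - 27}{A - 26} = \frac{-27 + l}{-26 + A}$)
$r{\left(W{\left(-3,2 \right)},-7 - 11 \right)} \left(-331\right) - 443 = \frac{-27 - 18}{-26 + 5} \left(-331\right) - 443 = \frac{-27 - 18}{-21} \left(-331\right) - 443 = - \frac{-27 - 18}{21} \left(-331\right) - 443 = \left(- \frac{1}{21}\right) \left(-45\right) \left(-331\right) - 443 = \frac{15}{7} \left(-331\right) - 443 = - \frac{4965}{7} - 443 = - \frac{8066}{7}$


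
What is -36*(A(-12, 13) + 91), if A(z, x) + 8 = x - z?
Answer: -3888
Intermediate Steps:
A(z, x) = -8 + x - z (A(z, x) = -8 + (x - z) = -8 + x - z)
-36*(A(-12, 13) + 91) = -36*((-8 + 13 - 1*(-12)) + 91) = -36*((-8 + 13 + 12) + 91) = -36*(17 + 91) = -36*108 = -3888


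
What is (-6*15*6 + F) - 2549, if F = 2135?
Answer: -954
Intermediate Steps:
(-6*15*6 + F) - 2549 = (-6*15*6 + 2135) - 2549 = (-90*6 + 2135) - 2549 = (-540 + 2135) - 2549 = 1595 - 2549 = -954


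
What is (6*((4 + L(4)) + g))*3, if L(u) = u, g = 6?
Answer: 252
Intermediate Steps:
(6*((4 + L(4)) + g))*3 = (6*((4 + 4) + 6))*3 = (6*(8 + 6))*3 = (6*14)*3 = 84*3 = 252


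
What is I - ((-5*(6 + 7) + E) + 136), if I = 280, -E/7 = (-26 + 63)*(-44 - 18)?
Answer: -15849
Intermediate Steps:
E = 16058 (E = -7*(-26 + 63)*(-44 - 18) = -259*(-62) = -7*(-2294) = 16058)
I - ((-5*(6 + 7) + E) + 136) = 280 - ((-5*(6 + 7) + 16058) + 136) = 280 - ((-5*13 + 16058) + 136) = 280 - ((-65 + 16058) + 136) = 280 - (15993 + 136) = 280 - 1*16129 = 280 - 16129 = -15849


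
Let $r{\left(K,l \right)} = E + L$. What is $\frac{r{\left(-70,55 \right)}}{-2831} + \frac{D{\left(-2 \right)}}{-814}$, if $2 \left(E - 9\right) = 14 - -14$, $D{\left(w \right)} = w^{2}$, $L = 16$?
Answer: $- \frac{21535}{1152217} \approx -0.01869$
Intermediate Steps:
$E = 23$ ($E = 9 + \frac{14 - -14}{2} = 9 + \frac{14 + 14}{2} = 9 + \frac{1}{2} \cdot 28 = 9 + 14 = 23$)
$r{\left(K,l \right)} = 39$ ($r{\left(K,l \right)} = 23 + 16 = 39$)
$\frac{r{\left(-70,55 \right)}}{-2831} + \frac{D{\left(-2 \right)}}{-814} = \frac{39}{-2831} + \frac{\left(-2\right)^{2}}{-814} = 39 \left(- \frac{1}{2831}\right) + 4 \left(- \frac{1}{814}\right) = - \frac{39}{2831} - \frac{2}{407} = - \frac{21535}{1152217}$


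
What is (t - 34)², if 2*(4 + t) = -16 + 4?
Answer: 1936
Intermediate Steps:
t = -10 (t = -4 + (-16 + 4)/2 = -4 + (½)*(-12) = -4 - 6 = -10)
(t - 34)² = (-10 - 34)² = (-44)² = 1936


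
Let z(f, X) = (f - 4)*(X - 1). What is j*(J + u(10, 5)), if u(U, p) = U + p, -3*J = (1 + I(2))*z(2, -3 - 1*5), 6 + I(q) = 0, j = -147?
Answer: -6615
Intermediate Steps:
I(q) = -6 (I(q) = -6 + 0 = -6)
z(f, X) = (-1 + X)*(-4 + f) (z(f, X) = (-4 + f)*(-1 + X) = (-1 + X)*(-4 + f))
J = 30 (J = -(1 - 6)*(4 - 1*2 - 4*(-3 - 1*5) + (-3 - 1*5)*2)/3 = -(-5)*(4 - 2 - 4*(-3 - 5) + (-3 - 5)*2)/3 = -(-5)*(4 - 2 - 4*(-8) - 8*2)/3 = -(-5)*(4 - 2 + 32 - 16)/3 = -(-5)*18/3 = -⅓*(-90) = 30)
j*(J + u(10, 5)) = -147*(30 + (10 + 5)) = -147*(30 + 15) = -147*45 = -6615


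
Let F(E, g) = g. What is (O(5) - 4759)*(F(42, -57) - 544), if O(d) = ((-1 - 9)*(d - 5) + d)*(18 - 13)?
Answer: 2845134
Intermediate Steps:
O(d) = 250 - 45*d (O(d) = (-10*(-5 + d) + d)*5 = ((50 - 10*d) + d)*5 = (50 - 9*d)*5 = 250 - 45*d)
(O(5) - 4759)*(F(42, -57) - 544) = ((250 - 45*5) - 4759)*(-57 - 544) = ((250 - 225) - 4759)*(-601) = (25 - 4759)*(-601) = -4734*(-601) = 2845134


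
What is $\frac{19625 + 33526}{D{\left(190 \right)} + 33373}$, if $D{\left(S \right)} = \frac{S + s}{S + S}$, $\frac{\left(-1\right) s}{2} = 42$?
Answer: $\frac{3366230}{2113641} \approx 1.5926$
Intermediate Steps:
$s = -84$ ($s = \left(-2\right) 42 = -84$)
$D{\left(S \right)} = \frac{-84 + S}{2 S}$ ($D{\left(S \right)} = \frac{S - 84}{S + S} = \frac{-84 + S}{2 S}$)
$\frac{19625 + 33526}{D{\left(190 \right)} + 33373} = \frac{19625 + 33526}{\frac{-84 + 190}{2 \cdot 190} + 33373} = \frac{53151}{\frac{1}{2} \cdot \frac{1}{190} \cdot 106 + 33373} = \frac{53151}{\frac{53}{190} + 33373} = \frac{53151}{\frac{6340923}{190}} = 53151 \cdot \frac{190}{6340923} = \frac{3366230}{2113641}$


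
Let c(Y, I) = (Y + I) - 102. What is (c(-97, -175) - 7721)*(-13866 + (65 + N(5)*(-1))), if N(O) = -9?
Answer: 111646240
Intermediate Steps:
c(Y, I) = -102 + I + Y (c(Y, I) = (I + Y) - 102 = -102 + I + Y)
(c(-97, -175) - 7721)*(-13866 + (65 + N(5)*(-1))) = ((-102 - 175 - 97) - 7721)*(-13866 + (65 - 9*(-1))) = (-374 - 7721)*(-13866 + (65 + 9)) = -8095*(-13866 + 74) = -8095*(-13792) = 111646240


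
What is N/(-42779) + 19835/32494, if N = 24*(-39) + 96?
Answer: 79619675/126369166 ≈ 0.63006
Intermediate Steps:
N = -840 (N = -936 + 96 = -840)
N/(-42779) + 19835/32494 = -840/(-42779) + 19835/32494 = -840*(-1/42779) + 19835*(1/32494) = 840/42779 + 19835/32494 = 79619675/126369166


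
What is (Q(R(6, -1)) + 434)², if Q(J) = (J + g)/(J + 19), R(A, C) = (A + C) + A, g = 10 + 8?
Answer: 170276401/900 ≈ 1.8920e+5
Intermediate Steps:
g = 18
R(A, C) = C + 2*A
Q(J) = (18 + J)/(19 + J) (Q(J) = (J + 18)/(J + 19) = (18 + J)/(19 + J))
(Q(R(6, -1)) + 434)² = ((18 + (-1 + 2*6))/(19 + (-1 + 2*6)) + 434)² = ((18 + (-1 + 12))/(19 + (-1 + 12)) + 434)² = ((18 + 11)/(19 + 11) + 434)² = (29/30 + 434)² = (13049/30)² = 170276401/900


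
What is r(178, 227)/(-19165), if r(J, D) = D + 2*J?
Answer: -583/19165 ≈ -0.030420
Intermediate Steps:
r(178, 227)/(-19165) = (227 + 2*178)/(-19165) = (227 + 356)*(-1/19165) = 583*(-1/19165) = -583/19165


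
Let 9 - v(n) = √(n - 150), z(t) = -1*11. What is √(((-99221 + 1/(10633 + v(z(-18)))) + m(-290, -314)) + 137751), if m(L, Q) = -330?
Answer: √((406524401 - 38200*I*√161)/(10642 - I*√161)) ≈ 195.45 + 0.e-10*I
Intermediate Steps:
z(t) = -11
v(n) = 9 - √(-150 + n) (v(n) = 9 - √(n - 150) = 9 - √(-150 + n))
√(((-99221 + 1/(10633 + v(z(-18)))) + m(-290, -314)) + 137751) = √(((-99221 + 1/(10633 + (9 - √(-150 - 11)))) - 330) + 137751) = √(((-99221 + 1/(10633 + (9 - √(-161)))) - 330) + 137751) = √(((-99221 + 1/(10633 + (9 - I*√161))) - 330) + 137751) = √(((-99221 + 1/(10642 - I*√161)) - 330) + 137751) = √((-99551 + 1/(10642 - I*√161)) + 137751) = √(38200 + 1/(10642 - I*√161))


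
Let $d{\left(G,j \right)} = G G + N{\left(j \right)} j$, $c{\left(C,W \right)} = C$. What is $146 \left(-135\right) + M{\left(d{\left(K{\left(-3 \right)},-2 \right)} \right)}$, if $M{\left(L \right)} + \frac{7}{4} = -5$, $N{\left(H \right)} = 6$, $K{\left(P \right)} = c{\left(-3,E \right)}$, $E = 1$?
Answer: $- \frac{78867}{4} \approx -19717.0$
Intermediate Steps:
$K{\left(P \right)} = -3$
$d{\left(G,j \right)} = G^{2} + 6 j$ ($d{\left(G,j \right)} = G G + 6 j = G^{2} + 6 j$)
$M{\left(L \right)} = - \frac{27}{4}$ ($M{\left(L \right)} = - \frac{7}{4} - 5 = - \frac{27}{4}$)
$146 \left(-135\right) + M{\left(d{\left(K{\left(-3 \right)},-2 \right)} \right)} = 146 \left(-135\right) - \frac{27}{4} = -19710 - \frac{27}{4} = - \frac{78867}{4}$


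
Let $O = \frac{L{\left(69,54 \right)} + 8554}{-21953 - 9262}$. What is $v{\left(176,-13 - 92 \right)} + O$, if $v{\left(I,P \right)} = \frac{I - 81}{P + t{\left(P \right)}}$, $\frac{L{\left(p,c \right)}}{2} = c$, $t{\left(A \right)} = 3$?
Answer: $- \frac{427661}{353770} \approx -1.2089$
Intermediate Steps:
$L{\left(p,c \right)} = 2 c$
$v{\left(I,P \right)} = \frac{-81 + I}{3 + P}$ ($v{\left(I,P \right)} = \frac{I - 81}{P + 3} = \frac{-81 + I}{3 + P}$)
$O = - \frac{8662}{31215}$ ($O = \frac{2 \cdot 54 + 8554}{-21953 - 9262} = \frac{108 + 8554}{-31215} = 8662 \left(- \frac{1}{31215}\right) = - \frac{8662}{31215} \approx -0.27749$)
$v{\left(176,-13 - 92 \right)} + O = \frac{-81 + 176}{3 - 105} - \frac{8662}{31215} = \frac{1}{3 - 105} \cdot 95 - \frac{8662}{31215} = \frac{1}{-102} \cdot 95 - \frac{8662}{31215} = \left(- \frac{1}{102}\right) 95 - \frac{8662}{31215} = - \frac{95}{102} - \frac{8662}{31215} = - \frac{427661}{353770}$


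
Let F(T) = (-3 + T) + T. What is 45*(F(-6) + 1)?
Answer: -630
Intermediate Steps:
F(T) = -3 + 2*T
45*(F(-6) + 1) = 45*((-3 + 2*(-6)) + 1) = 45*((-3 - 12) + 1) = 45*(-15 + 1) = 45*(-14) = -630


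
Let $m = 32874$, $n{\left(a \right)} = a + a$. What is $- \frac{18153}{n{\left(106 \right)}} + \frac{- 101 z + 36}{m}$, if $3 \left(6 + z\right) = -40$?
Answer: $- \frac{894510187}{10453932} \approx -85.567$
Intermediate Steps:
$z = - \frac{58}{3}$ ($z = -6 + \frac{1}{3} \left(-40\right) = -6 - \frac{40}{3} = - \frac{58}{3} \approx -19.333$)
$n{\left(a \right)} = 2 a$
$- \frac{18153}{n{\left(106 \right)}} + \frac{- 101 z + 36}{m} = - \frac{18153}{2 \cdot 106} + \frac{\left(-101\right) \left(- \frac{58}{3}\right) + 36}{32874} = - \frac{18153}{212} + \left(\frac{5858}{3} + 36\right) \frac{1}{32874} = \left(-18153\right) \frac{1}{212} + \frac{5966}{3} \cdot \frac{1}{32874} = - \frac{18153}{212} + \frac{2983}{49311} = - \frac{894510187}{10453932}$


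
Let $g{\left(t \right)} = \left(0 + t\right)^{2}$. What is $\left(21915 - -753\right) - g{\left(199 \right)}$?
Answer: $-16933$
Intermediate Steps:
$g{\left(t \right)} = t^{2}$
$\left(21915 - -753\right) - g{\left(199 \right)} = \left(21915 - -753\right) - 199^{2} = \left(21915 + 753\right) - 39601 = 22668 - 39601 = -16933$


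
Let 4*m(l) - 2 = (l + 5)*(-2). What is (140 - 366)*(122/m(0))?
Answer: 13786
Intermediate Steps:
m(l) = -2 - l/2 (m(l) = 1/2 + ((l + 5)*(-2))/4 = 1/2 + ((5 + l)*(-2))/4 = 1/2 + (-10 - 2*l)/4 = 1/2 + (-5/2 - l/2) = -2 - l/2)
(140 - 366)*(122/m(0)) = (140 - 366)*(122/(-2 - 1/2*0)) = -27572/(-2 + 0) = -27572/(-2) = -27572*(-1)/2 = -226*(-61) = 13786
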